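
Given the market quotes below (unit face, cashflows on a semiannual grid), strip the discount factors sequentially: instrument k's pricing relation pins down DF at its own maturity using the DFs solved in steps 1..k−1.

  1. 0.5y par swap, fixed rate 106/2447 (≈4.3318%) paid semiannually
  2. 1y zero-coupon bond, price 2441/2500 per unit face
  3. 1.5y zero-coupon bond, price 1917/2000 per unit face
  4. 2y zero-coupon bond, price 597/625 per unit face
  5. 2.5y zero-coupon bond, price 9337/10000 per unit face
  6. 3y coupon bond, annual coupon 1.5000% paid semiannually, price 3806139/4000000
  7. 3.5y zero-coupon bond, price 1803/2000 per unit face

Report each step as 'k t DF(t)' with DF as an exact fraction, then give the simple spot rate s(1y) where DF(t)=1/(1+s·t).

1 1/2 2447/2500
2 1 2441/2500
3 3/2 1917/2000
4 2 597/625
5 5/2 9337/10000
6 3 9087/10000
7 7/2 1803/2000
s(1y) = (1/(2441/2500) − 1)/(1) = 59/2441 ≈ 2.4170%

step 1 [0.5y] swap r/2=53/2447: DF=(1 − 53/2447·(0))/(1+53/2447) = 2447/2500 ≈ 0.978800
step 2 [1y] zero: DF = P = 2441/2500 ≈ 0.976400
step 3 [1.5y] zero: DF = P = 1917/2000 ≈ 0.958500
step 4 [2y] zero: DF = P = 597/625 ≈ 0.955200
step 5 [2.5y] zero: DF = P = 9337/10000 ≈ 0.933700
step 6 [3y] bond c/2=3/400: DF=(3806139/4000000 − 3/400·(0.978800+0.976400+0.958500+0.955200+0.933700))/(1+3/400) = 9087/10000 ≈ 0.908700
step 7 [3.5y] zero: DF = P = 1803/2000 ≈ 0.901500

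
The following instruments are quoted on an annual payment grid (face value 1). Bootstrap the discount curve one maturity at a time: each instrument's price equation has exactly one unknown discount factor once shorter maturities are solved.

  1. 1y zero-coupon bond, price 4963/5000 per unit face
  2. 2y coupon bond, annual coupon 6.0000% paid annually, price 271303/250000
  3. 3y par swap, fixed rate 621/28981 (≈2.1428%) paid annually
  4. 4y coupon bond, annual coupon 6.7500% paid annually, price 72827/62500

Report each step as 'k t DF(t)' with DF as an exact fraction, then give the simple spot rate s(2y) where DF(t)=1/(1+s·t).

step 1 [1y] zero: DF = P = 4963/5000 ≈ 0.992600
step 2 [2y] bond c/1=3/50: DF=(271303/250000 − 3/50·(0.992600))/(1+3/50) = 2419/2500 ≈ 0.967600
step 3 [3y] swap r/1=621/28981: DF=(1 − 621/28981·(0.992600+0.967600))/(1+621/28981) = 9379/10000 ≈ 0.937900
step 4 [4y] bond c/1=27/400: DF=(72827/62500 − 27/400·(0.992600+0.967600+0.937900))/(1+27/400) = 9083/10000 ≈ 0.908300

1 1 4963/5000
2 2 2419/2500
3 3 9379/10000
4 4 9083/10000
s(2y) = (1/(2419/2500) − 1)/(2) = 81/4838 ≈ 1.6742%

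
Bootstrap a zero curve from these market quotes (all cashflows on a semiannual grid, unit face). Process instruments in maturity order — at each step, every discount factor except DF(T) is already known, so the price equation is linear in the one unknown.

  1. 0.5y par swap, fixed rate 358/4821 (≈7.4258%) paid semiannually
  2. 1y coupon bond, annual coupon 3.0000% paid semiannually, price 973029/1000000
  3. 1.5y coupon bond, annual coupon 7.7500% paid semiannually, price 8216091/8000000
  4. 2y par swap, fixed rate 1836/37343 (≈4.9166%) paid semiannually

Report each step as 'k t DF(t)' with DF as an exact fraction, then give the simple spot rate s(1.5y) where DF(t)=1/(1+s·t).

step 1 [0.5y] swap r/2=179/4821: DF=(1 − 179/4821·(0))/(1+179/4821) = 4821/5000 ≈ 0.964200
step 2 [1y] bond c/2=3/200: DF=(973029/1000000 − 3/200·(0.964200))/(1+3/200) = 2361/2500 ≈ 0.944400
step 3 [1.5y] bond c/2=31/800: DF=(8216091/8000000 − 31/800·(0.964200+0.944400))/(1+31/800) = 367/400 ≈ 0.917500
step 4 [2y] swap r/2=918/37343: DF=(1 − 918/37343·(0.964200+0.944400+0.917500))/(1+918/37343) = 4541/5000 ≈ 0.908200

1 1/2 4821/5000
2 1 2361/2500
3 3/2 367/400
4 2 4541/5000
s(1.5y) = (1/(367/400) − 1)/(3/2) = 22/367 ≈ 5.9946%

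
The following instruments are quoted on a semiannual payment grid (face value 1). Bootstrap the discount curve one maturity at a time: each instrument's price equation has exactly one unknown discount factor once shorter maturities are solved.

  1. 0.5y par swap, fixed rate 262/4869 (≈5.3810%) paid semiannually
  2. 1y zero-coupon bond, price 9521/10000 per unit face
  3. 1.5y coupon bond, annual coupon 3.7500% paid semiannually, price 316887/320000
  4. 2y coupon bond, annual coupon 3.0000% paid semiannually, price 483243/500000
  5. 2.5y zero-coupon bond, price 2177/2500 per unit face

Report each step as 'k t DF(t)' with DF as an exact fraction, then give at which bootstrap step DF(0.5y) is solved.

1 1/2 4869/5000
2 1 9521/10000
3 3/2 4683/5000
4 2 9099/10000
5 5/2 2177/2500
DF(0.5y) is solved at step 1

step 1 [0.5y] swap r/2=131/4869: DF=(1 − 131/4869·(0))/(1+131/4869) = 4869/5000 ≈ 0.973800
step 2 [1y] zero: DF = P = 9521/10000 ≈ 0.952100
step 3 [1.5y] bond c/2=3/160: DF=(316887/320000 − 3/160·(0.973800+0.952100))/(1+3/160) = 4683/5000 ≈ 0.936600
step 4 [2y] bond c/2=3/200: DF=(483243/500000 − 3/200·(0.973800+0.952100+0.936600))/(1+3/200) = 9099/10000 ≈ 0.909900
step 5 [2.5y] zero: DF = P = 2177/2500 ≈ 0.870800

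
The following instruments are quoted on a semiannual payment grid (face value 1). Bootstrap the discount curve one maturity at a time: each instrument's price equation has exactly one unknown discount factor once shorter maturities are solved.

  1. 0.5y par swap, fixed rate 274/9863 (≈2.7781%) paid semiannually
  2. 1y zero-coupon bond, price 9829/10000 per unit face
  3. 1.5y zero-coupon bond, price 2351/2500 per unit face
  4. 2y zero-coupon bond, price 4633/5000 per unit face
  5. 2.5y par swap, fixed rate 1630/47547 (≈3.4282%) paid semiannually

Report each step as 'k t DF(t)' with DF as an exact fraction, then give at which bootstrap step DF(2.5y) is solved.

step 1 [0.5y] swap r/2=137/9863: DF=(1 − 137/9863·(0))/(1+137/9863) = 9863/10000 ≈ 0.986300
step 2 [1y] zero: DF = P = 9829/10000 ≈ 0.982900
step 3 [1.5y] zero: DF = P = 2351/2500 ≈ 0.940400
step 4 [2y] zero: DF = P = 4633/5000 ≈ 0.926600
step 5 [2.5y] swap r/2=815/47547: DF=(1 − 815/47547·(0.986300+0.982900+0.940400+0.926600))/(1+815/47547) = 1837/2000 ≈ 0.918500

1 1/2 9863/10000
2 1 9829/10000
3 3/2 2351/2500
4 2 4633/5000
5 5/2 1837/2000
DF(2.5y) is solved at step 5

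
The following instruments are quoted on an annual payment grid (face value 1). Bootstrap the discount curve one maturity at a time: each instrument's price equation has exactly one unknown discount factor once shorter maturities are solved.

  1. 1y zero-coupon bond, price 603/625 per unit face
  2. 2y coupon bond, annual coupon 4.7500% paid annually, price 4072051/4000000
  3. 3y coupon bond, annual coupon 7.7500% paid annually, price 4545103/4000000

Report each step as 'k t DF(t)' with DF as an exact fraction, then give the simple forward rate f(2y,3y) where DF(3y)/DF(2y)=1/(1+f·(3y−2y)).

1 1 603/625
2 2 9281/10000
3 3 574/625
f(2y,3y) = ((9281/10000)/(574/625) − 1)/(1) = 97/9184 ≈ 1.0562%

step 1 [1y] zero: DF = P = 603/625 ≈ 0.964800
step 2 [2y] bond c/1=19/400: DF=(4072051/4000000 − 19/400·(0.964800))/(1+19/400) = 9281/10000 ≈ 0.928100
step 3 [3y] bond c/1=31/400: DF=(4545103/4000000 − 31/400·(0.964800+0.928100))/(1+31/400) = 574/625 ≈ 0.918400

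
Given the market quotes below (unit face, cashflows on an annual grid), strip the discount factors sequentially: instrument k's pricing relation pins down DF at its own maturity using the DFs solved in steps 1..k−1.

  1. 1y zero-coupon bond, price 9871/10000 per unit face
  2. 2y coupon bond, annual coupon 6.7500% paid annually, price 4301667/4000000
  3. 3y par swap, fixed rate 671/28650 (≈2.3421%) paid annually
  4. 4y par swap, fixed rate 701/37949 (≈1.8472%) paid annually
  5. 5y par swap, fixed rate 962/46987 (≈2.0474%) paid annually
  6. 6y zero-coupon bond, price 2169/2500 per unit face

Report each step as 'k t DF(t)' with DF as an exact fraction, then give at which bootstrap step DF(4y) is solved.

1 1 9871/10000
2 2 189/200
3 3 9329/10000
4 4 9299/10000
5 5 4519/5000
6 6 2169/2500
DF(4y) is solved at step 4

step 1 [1y] zero: DF = P = 9871/10000 ≈ 0.987100
step 2 [2y] bond c/1=27/400: DF=(4301667/4000000 − 27/400·(0.987100))/(1+27/400) = 189/200 ≈ 0.945000
step 3 [3y] swap r/1=671/28650: DF=(1 − 671/28650·(0.987100+0.945000))/(1+671/28650) = 9329/10000 ≈ 0.932900
step 4 [4y] swap r/1=701/37949: DF=(1 − 701/37949·(0.987100+0.945000+0.932900))/(1+701/37949) = 9299/10000 ≈ 0.929900
step 5 [5y] swap r/1=962/46987: DF=(1 − 962/46987·(0.987100+0.945000+0.932900+0.929900))/(1+962/46987) = 4519/5000 ≈ 0.903800
step 6 [6y] zero: DF = P = 2169/2500 ≈ 0.867600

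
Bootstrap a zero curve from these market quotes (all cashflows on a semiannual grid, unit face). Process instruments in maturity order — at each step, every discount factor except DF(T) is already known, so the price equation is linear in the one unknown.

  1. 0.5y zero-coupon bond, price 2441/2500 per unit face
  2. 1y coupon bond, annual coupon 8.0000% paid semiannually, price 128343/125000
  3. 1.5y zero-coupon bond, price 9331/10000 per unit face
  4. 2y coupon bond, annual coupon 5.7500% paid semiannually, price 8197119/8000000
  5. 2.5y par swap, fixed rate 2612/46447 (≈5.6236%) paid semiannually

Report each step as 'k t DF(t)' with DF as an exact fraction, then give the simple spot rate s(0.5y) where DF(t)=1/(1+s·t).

1 1/2 2441/2500
2 1 9497/10000
3 3/2 9331/10000
4 2 9161/10000
5 5/2 4347/5000
s(0.5y) = (1/(2441/2500) − 1)/(1/2) = 118/2441 ≈ 4.8341%

step 1 [0.5y] zero: DF = P = 2441/2500 ≈ 0.976400
step 2 [1y] bond c/2=1/25: DF=(128343/125000 − 1/25·(0.976400))/(1+1/25) = 9497/10000 ≈ 0.949700
step 3 [1.5y] zero: DF = P = 9331/10000 ≈ 0.933100
step 4 [2y] bond c/2=23/800: DF=(8197119/8000000 − 23/800·(0.976400+0.949700+0.933100))/(1+23/800) = 9161/10000 ≈ 0.916100
step 5 [2.5y] swap r/2=1306/46447: DF=(1 − 1306/46447·(0.976400+0.949700+0.933100+0.916100))/(1+1306/46447) = 4347/5000 ≈ 0.869400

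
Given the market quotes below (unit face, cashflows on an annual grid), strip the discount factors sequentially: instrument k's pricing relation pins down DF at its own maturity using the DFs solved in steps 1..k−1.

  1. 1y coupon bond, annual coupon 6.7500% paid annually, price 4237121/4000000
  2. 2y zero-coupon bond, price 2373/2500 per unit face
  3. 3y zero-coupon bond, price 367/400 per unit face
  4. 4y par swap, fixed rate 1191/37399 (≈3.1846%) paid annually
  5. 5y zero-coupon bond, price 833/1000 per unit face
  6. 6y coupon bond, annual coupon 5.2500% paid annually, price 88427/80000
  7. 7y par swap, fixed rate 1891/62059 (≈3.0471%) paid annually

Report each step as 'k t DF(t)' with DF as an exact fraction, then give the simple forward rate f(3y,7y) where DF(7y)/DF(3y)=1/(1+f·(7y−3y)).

1 1 9923/10000
2 2 2373/2500
3 3 367/400
4 4 8809/10000
5 5 833/1000
6 6 8221/10000
7 7 8109/10000
f(3y,7y) = ((367/400)/(8109/10000) − 1)/(4) = 533/16218 ≈ 3.2865%

step 1 [1y] bond c/1=27/400: DF=(4237121/4000000 − 27/400·(0))/(1+27/400) = 9923/10000 ≈ 0.992300
step 2 [2y] zero: DF = P = 2373/2500 ≈ 0.949200
step 3 [3y] zero: DF = P = 367/400 ≈ 0.917500
step 4 [4y] swap r/1=1191/37399: DF=(1 − 1191/37399·(0.992300+0.949200+0.917500))/(1+1191/37399) = 8809/10000 ≈ 0.880900
step 5 [5y] zero: DF = P = 833/1000 ≈ 0.833000
step 6 [6y] bond c/1=21/400: DF=(88427/80000 − 21/400·(0.992300+0.949200+0.917500+0.880900+0.833000))/(1+21/400) = 8221/10000 ≈ 0.822100
step 7 [7y] swap r/1=1891/62059: DF=(1 − 1891/62059·(0.992300+0.949200+0.917500+0.880900+0.833000+0.822100))/(1+1891/62059) = 8109/10000 ≈ 0.810900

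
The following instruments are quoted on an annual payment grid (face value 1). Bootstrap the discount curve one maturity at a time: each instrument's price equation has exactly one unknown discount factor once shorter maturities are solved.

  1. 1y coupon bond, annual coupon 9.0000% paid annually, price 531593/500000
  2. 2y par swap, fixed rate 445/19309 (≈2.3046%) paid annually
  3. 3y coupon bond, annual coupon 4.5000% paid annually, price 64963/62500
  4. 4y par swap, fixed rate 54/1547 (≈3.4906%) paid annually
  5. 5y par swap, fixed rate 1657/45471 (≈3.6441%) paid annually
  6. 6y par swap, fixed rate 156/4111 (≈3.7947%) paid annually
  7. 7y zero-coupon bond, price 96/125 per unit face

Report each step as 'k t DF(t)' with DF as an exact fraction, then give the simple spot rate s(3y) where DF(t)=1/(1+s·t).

1 1 4877/5000
2 2 1911/2000
3 3 1823/2000
4 4 544/625
5 5 8343/10000
6 6 1993/2500
7 7 96/125
s(3y) = (1/(1823/2000) − 1)/(3) = 59/1823 ≈ 3.2364%

step 1 [1y] bond c/1=9/100: DF=(531593/500000 − 9/100·(0))/(1+9/100) = 4877/5000 ≈ 0.975400
step 2 [2y] swap r/1=445/19309: DF=(1 − 445/19309·(0.975400))/(1+445/19309) = 1911/2000 ≈ 0.955500
step 3 [3y] bond c/1=9/200: DF=(64963/62500 − 9/200·(0.975400+0.955500))/(1+9/200) = 1823/2000 ≈ 0.911500
step 4 [4y] swap r/1=54/1547: DF=(1 − 54/1547·(0.975400+0.955500+0.911500))/(1+54/1547) = 544/625 ≈ 0.870400
step 5 [5y] swap r/1=1657/45471: DF=(1 − 1657/45471·(0.975400+0.955500+0.911500+0.870400))/(1+1657/45471) = 8343/10000 ≈ 0.834300
step 6 [6y] swap r/1=156/4111: DF=(1 − 156/4111·(0.975400+0.955500+0.911500+0.870400+0.834300))/(1+156/4111) = 1993/2500 ≈ 0.797200
step 7 [7y] zero: DF = P = 96/125 ≈ 0.768000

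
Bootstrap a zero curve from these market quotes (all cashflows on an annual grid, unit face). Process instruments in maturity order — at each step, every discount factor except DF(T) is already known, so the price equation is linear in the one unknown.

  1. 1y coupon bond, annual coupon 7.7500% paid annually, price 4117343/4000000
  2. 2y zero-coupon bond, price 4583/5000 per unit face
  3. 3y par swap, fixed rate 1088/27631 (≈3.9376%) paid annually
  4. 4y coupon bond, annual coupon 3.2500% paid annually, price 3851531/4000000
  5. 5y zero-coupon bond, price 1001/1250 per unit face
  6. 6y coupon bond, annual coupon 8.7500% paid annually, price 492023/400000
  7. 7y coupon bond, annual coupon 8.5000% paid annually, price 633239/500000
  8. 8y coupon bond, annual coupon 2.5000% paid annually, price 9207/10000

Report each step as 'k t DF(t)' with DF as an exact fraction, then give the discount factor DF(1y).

step 1 [1y] bond c/1=31/400: DF=(4117343/4000000 − 31/400·(0))/(1+31/400) = 9553/10000 ≈ 0.955300
step 2 [2y] zero: DF = P = 4583/5000 ≈ 0.916600
step 3 [3y] swap r/1=1088/27631: DF=(1 − 1088/27631·(0.955300+0.916600))/(1+1088/27631) = 557/625 ≈ 0.891200
step 4 [4y] bond c/1=13/400: DF=(3851531/4000000 − 13/400·(0.955300+0.916600+0.891200))/(1+13/400) = 1057/1250 ≈ 0.845600
step 5 [5y] zero: DF = P = 1001/1250 ≈ 0.800800
step 6 [6y] bond c/1=7/80: DF=(492023/400000 − 7/80·(0.955300+0.916600+0.891200+0.845600+0.800800))/(1+7/80) = 7763/10000 ≈ 0.776300
step 7 [7y] bond c/1=17/200: DF=(633239/500000 − 17/200·(0.955300+0.916600+0.891200+0.845600+0.800800+0.776300))/(1+17/200) = 761/1000 ≈ 0.761000
step 8 [8y] bond c/1=1/40: DF=(9207/10000 − 1/40·(0.955300+0.916600+0.891200+0.845600+0.800800+0.776300+0.761000))/(1+1/40) = 1883/2500 ≈ 0.753200

1 1 9553/10000
2 2 4583/5000
3 3 557/625
4 4 1057/1250
5 5 1001/1250
6 6 7763/10000
7 7 761/1000
8 8 1883/2500
DF(1y) = 9553/10000 ≈ 0.955300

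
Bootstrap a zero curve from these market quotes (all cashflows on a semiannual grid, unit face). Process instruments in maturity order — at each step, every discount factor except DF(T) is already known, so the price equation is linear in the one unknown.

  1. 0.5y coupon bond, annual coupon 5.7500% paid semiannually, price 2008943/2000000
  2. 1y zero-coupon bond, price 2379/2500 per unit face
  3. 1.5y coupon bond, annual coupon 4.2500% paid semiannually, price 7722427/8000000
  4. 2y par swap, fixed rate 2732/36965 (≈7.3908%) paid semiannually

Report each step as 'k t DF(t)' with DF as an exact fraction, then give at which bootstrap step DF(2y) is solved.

step 1 [0.5y] bond c/2=23/800: DF=(2008943/2000000 − 23/800·(0))/(1+23/800) = 2441/2500 ≈ 0.976400
step 2 [1y] zero: DF = P = 2379/2500 ≈ 0.951600
step 3 [1.5y] bond c/2=17/800: DF=(7722427/8000000 − 17/800·(0.976400+0.951600))/(1+17/800) = 9051/10000 ≈ 0.905100
step 4 [2y] swap r/2=1366/36965: DF=(1 − 1366/36965·(0.976400+0.951600+0.905100))/(1+1366/36965) = 4317/5000 ≈ 0.863400

1 1/2 2441/2500
2 1 2379/2500
3 3/2 9051/10000
4 2 4317/5000
DF(2y) is solved at step 4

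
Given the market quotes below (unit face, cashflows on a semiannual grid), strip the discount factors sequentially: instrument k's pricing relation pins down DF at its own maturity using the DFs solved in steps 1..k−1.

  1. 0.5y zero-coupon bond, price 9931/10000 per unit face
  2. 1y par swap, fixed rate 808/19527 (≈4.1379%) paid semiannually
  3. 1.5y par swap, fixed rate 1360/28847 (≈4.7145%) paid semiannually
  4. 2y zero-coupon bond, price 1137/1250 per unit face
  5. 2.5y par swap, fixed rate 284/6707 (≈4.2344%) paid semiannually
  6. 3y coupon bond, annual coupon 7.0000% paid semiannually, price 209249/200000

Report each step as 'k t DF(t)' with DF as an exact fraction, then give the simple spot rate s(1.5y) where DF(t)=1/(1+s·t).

1 1/2 9931/10000
2 1 2399/2500
3 3/2 233/250
4 2 1137/1250
5 5/2 4503/5000
6 3 8521/10000
s(1.5y) = (1/(233/250) − 1)/(3/2) = 34/699 ≈ 4.8641%

step 1 [0.5y] zero: DF = P = 9931/10000 ≈ 0.993100
step 2 [1y] swap r/2=404/19527: DF=(1 − 404/19527·(0.993100))/(1+404/19527) = 2399/2500 ≈ 0.959600
step 3 [1.5y] swap r/2=680/28847: DF=(1 − 680/28847·(0.993100+0.959600))/(1+680/28847) = 233/250 ≈ 0.932000
step 4 [2y] zero: DF = P = 1137/1250 ≈ 0.909600
step 5 [2.5y] swap r/2=142/6707: DF=(1 − 142/6707·(0.993100+0.959600+0.932000+0.909600))/(1+142/6707) = 4503/5000 ≈ 0.900600
step 6 [3y] bond c/2=7/200: DF=(209249/200000 − 7/200·(0.993100+0.959600+0.932000+0.909600+0.900600))/(1+7/200) = 8521/10000 ≈ 0.852100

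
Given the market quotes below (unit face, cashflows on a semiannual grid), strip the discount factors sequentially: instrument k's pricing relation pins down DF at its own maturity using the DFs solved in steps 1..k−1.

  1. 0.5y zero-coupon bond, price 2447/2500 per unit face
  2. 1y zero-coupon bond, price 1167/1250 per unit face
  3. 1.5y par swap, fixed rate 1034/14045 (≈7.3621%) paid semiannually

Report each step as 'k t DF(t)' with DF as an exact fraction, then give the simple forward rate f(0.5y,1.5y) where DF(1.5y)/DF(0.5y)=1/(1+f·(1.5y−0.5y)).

step 1 [0.5y] zero: DF = P = 2447/2500 ≈ 0.978800
step 2 [1y] zero: DF = P = 1167/1250 ≈ 0.933600
step 3 [1.5y] swap r/2=517/14045: DF=(1 − 517/14045·(0.978800+0.933600))/(1+517/14045) = 4483/5000 ≈ 0.896600

1 1/2 2447/2500
2 1 1167/1250
3 3/2 4483/5000
f(0.5y,1.5y) = ((2447/2500)/(4483/5000) − 1)/(1) = 411/4483 ≈ 9.1680%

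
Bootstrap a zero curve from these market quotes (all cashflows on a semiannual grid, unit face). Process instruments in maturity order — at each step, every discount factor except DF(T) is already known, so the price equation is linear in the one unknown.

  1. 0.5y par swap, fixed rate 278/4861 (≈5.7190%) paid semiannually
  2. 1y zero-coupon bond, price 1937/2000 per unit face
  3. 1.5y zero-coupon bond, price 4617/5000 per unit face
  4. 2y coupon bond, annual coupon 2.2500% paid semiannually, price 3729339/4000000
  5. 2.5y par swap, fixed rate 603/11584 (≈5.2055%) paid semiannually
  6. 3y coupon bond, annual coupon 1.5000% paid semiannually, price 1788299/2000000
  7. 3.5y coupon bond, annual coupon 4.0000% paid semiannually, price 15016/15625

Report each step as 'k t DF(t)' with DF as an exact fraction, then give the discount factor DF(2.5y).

step 1 [0.5y] swap r/2=139/4861: DF=(1 − 139/4861·(0))/(1+139/4861) = 4861/5000 ≈ 0.972200
step 2 [1y] zero: DF = P = 1937/2000 ≈ 0.968500
step 3 [1.5y] zero: DF = P = 4617/5000 ≈ 0.923400
step 4 [2y] bond c/2=9/800: DF=(3729339/4000000 − 9/800·(0.972200+0.968500+0.923400))/(1+9/800) = 8901/10000 ≈ 0.890100
step 5 [2.5y] swap r/2=603/23168: DF=(1 − 603/23168·(0.972200+0.968500+0.923400+0.890100))/(1+603/23168) = 4397/5000 ≈ 0.879400
step 6 [3y] bond c/2=3/400: DF=(1788299/2000000 − 3/400·(0.972200+0.968500+0.923400+0.890100+0.879400))/(1+3/400) = 853/1000 ≈ 0.853000
step 7 [3.5y] bond c/2=1/50: DF=(15016/15625 − 1/50·(0.972200+0.968500+0.923400+0.890100+0.879400+0.853000))/(1+1/50) = 4173/5000 ≈ 0.834600

1 1/2 4861/5000
2 1 1937/2000
3 3/2 4617/5000
4 2 8901/10000
5 5/2 4397/5000
6 3 853/1000
7 7/2 4173/5000
DF(2.5y) = 4397/5000 ≈ 0.879400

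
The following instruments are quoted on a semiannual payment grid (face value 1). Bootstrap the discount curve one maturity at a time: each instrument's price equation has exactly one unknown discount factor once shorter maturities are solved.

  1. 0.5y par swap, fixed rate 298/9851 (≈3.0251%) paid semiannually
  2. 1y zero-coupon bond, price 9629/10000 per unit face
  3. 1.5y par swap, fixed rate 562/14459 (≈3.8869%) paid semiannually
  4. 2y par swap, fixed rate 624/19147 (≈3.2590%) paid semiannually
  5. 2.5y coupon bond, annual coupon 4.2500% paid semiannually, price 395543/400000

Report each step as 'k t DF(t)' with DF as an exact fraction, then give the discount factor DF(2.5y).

1 1/2 9851/10000
2 1 9629/10000
3 3/2 4719/5000
4 2 586/625
5 5/2 4443/5000
DF(2.5y) = 4443/5000 ≈ 0.888600

step 1 [0.5y] swap r/2=149/9851: DF=(1 − 149/9851·(0))/(1+149/9851) = 9851/10000 ≈ 0.985100
step 2 [1y] zero: DF = P = 9629/10000 ≈ 0.962900
step 3 [1.5y] swap r/2=281/14459: DF=(1 − 281/14459·(0.985100+0.962900))/(1+281/14459) = 4719/5000 ≈ 0.943800
step 4 [2y] swap r/2=312/19147: DF=(1 − 312/19147·(0.985100+0.962900+0.943800))/(1+312/19147) = 586/625 ≈ 0.937600
step 5 [2.5y] bond c/2=17/800: DF=(395543/400000 − 17/800·(0.985100+0.962900+0.943800+0.937600))/(1+17/800) = 4443/5000 ≈ 0.888600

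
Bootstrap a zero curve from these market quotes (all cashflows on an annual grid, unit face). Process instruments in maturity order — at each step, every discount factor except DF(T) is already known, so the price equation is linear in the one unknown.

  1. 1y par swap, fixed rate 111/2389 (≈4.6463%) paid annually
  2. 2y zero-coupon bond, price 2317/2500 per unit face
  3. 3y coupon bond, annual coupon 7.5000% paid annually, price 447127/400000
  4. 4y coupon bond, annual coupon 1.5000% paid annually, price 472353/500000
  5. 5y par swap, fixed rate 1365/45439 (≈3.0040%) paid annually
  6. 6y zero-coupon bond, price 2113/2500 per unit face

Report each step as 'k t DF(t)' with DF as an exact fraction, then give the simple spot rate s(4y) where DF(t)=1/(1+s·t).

step 1 [1y] swap r/1=111/2389: DF=(1 − 111/2389·(0))/(1+111/2389) = 2389/2500 ≈ 0.955600
step 2 [2y] zero: DF = P = 2317/2500 ≈ 0.926800
step 3 [3y] bond c/1=3/40: DF=(447127/400000 − 3/40·(0.955600+0.926800))/(1+3/40) = 1817/2000 ≈ 0.908500
step 4 [4y] bond c/1=3/200: DF=(472353/500000 − 3/200·(0.955600+0.926800+0.908500))/(1+3/200) = 1779/2000 ≈ 0.889500
step 5 [5y] swap r/1=1365/45439: DF=(1 − 1365/45439·(0.955600+0.926800+0.908500+0.889500))/(1+1365/45439) = 1727/2000 ≈ 0.863500
step 6 [6y] zero: DF = P = 2113/2500 ≈ 0.845200

1 1 2389/2500
2 2 2317/2500
3 3 1817/2000
4 4 1779/2000
5 5 1727/2000
6 6 2113/2500
s(4y) = (1/(1779/2000) − 1)/(4) = 221/7116 ≈ 3.1057%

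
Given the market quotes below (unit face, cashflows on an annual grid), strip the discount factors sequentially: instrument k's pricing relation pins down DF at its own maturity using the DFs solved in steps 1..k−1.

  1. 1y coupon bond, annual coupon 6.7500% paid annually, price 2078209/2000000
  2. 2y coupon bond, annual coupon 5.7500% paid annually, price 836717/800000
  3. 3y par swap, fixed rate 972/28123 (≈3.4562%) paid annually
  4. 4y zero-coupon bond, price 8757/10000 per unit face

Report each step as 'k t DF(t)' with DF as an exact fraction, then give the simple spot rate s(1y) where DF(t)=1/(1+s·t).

step 1 [1y] bond c/1=27/400: DF=(2078209/2000000 − 27/400·(0))/(1+27/400) = 4867/5000 ≈ 0.973400
step 2 [2y] bond c/1=23/400: DF=(836717/800000 − 23/400·(0.973400))/(1+23/400) = 9361/10000 ≈ 0.936100
step 3 [3y] swap r/1=972/28123: DF=(1 − 972/28123·(0.973400+0.936100))/(1+972/28123) = 2257/2500 ≈ 0.902800
step 4 [4y] zero: DF = P = 8757/10000 ≈ 0.875700

1 1 4867/5000
2 2 9361/10000
3 3 2257/2500
4 4 8757/10000
s(1y) = (1/(4867/5000) − 1)/(1) = 133/4867 ≈ 2.7327%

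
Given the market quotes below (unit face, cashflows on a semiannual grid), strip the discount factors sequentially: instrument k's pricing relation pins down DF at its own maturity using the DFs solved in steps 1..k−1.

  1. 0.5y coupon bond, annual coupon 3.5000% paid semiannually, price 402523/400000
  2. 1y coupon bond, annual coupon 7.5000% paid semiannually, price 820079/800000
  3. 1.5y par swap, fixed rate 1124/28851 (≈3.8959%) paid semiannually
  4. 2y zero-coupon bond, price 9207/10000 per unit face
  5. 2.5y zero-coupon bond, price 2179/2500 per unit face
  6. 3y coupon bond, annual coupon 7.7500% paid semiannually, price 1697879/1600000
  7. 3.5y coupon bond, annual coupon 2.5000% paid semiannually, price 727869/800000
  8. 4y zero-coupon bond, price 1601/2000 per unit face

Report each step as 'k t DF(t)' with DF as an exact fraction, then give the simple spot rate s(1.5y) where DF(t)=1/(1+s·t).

1 1/2 989/1000
2 1 9523/10000
3 3/2 4719/5000
4 2 9207/10000
5 5/2 2179/2500
6 3 8471/10000
7 7/2 519/625
8 4 1601/2000
s(1.5y) = (1/(4719/5000) − 1)/(3/2) = 562/14157 ≈ 3.9698%

step 1 [0.5y] bond c/2=7/400: DF=(402523/400000 − 7/400·(0))/(1+7/400) = 989/1000 ≈ 0.989000
step 2 [1y] bond c/2=3/80: DF=(820079/800000 − 3/80·(0.989000))/(1+3/80) = 9523/10000 ≈ 0.952300
step 3 [1.5y] swap r/2=562/28851: DF=(1 − 562/28851·(0.989000+0.952300))/(1+562/28851) = 4719/5000 ≈ 0.943800
step 4 [2y] zero: DF = P = 9207/10000 ≈ 0.920700
step 5 [2.5y] zero: DF = P = 2179/2500 ≈ 0.871600
step 6 [3y] bond c/2=31/800: DF=(1697879/1600000 − 31/800·(0.989000+0.952300+0.943800+0.920700+0.871600))/(1+31/800) = 8471/10000 ≈ 0.847100
step 7 [3.5y] bond c/2=1/80: DF=(727869/800000 − 1/80·(0.989000+0.952300+0.943800+0.920700+0.871600+0.847100))/(1+1/80) = 519/625 ≈ 0.830400
step 8 [4y] zero: DF = P = 1601/2000 ≈ 0.800500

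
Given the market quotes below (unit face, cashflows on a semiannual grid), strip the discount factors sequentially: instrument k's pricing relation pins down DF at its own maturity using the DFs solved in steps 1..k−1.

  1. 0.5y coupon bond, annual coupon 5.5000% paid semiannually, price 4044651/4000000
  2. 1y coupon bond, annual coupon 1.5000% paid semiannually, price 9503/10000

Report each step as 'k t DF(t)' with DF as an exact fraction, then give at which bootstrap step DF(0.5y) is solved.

step 1 [0.5y] bond c/2=11/400: DF=(4044651/4000000 − 11/400·(0))/(1+11/400) = 9841/10000 ≈ 0.984100
step 2 [1y] bond c/2=3/400: DF=(9503/10000 − 3/400·(0.984100))/(1+3/400) = 9359/10000 ≈ 0.935900

1 1/2 9841/10000
2 1 9359/10000
DF(0.5y) is solved at step 1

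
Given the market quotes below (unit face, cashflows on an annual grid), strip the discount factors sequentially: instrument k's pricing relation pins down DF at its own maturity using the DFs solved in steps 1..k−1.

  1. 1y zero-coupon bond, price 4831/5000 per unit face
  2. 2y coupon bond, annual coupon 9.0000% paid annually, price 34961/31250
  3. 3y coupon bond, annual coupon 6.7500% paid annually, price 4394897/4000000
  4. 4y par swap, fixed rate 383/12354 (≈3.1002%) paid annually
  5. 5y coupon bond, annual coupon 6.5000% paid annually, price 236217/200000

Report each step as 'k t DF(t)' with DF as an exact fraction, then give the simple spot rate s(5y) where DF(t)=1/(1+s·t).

1 1 4831/5000
2 2 4733/5000
3 3 9083/10000
4 4 8851/10000
5 5 2207/2500
s(5y) = (1/(2207/2500) − 1)/(5) = 293/11035 ≈ 2.6552%

step 1 [1y] zero: DF = P = 4831/5000 ≈ 0.966200
step 2 [2y] bond c/1=9/100: DF=(34961/31250 − 9/100·(0.966200))/(1+9/100) = 4733/5000 ≈ 0.946600
step 3 [3y] bond c/1=27/400: DF=(4394897/4000000 − 27/400·(0.966200+0.946600))/(1+27/400) = 9083/10000 ≈ 0.908300
step 4 [4y] swap r/1=383/12354: DF=(1 − 383/12354·(0.966200+0.946600+0.908300))/(1+383/12354) = 8851/10000 ≈ 0.885100
step 5 [5y] bond c/1=13/200: DF=(236217/200000 − 13/200·(0.966200+0.946600+0.908300+0.885100))/(1+13/200) = 2207/2500 ≈ 0.882800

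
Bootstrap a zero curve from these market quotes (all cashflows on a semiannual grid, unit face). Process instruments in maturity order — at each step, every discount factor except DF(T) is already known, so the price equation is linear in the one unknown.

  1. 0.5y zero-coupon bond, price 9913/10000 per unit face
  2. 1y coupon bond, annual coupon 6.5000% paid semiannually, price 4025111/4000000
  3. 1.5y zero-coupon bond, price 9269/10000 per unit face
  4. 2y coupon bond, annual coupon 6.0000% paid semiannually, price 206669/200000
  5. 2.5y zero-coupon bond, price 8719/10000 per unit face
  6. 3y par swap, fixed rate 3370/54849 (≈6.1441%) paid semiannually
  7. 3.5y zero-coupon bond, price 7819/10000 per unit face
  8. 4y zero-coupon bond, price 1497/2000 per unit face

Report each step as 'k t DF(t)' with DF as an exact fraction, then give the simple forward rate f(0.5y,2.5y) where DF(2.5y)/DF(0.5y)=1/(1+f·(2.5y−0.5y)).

1 1/2 9913/10000
2 1 4717/5000
3 3/2 9269/10000
4 2 9199/10000
5 5/2 8719/10000
6 3 1663/2000
7 7/2 7819/10000
8 4 1497/2000
f(0.5y,2.5y) = ((9913/10000)/(8719/10000) − 1)/(2) = 597/8719 ≈ 6.8471%

step 1 [0.5y] zero: DF = P = 9913/10000 ≈ 0.991300
step 2 [1y] bond c/2=13/400: DF=(4025111/4000000 − 13/400·(0.991300))/(1+13/400) = 4717/5000 ≈ 0.943400
step 3 [1.5y] zero: DF = P = 9269/10000 ≈ 0.926900
step 4 [2y] bond c/2=3/100: DF=(206669/200000 − 3/100·(0.991300+0.943400+0.926900))/(1+3/100) = 9199/10000 ≈ 0.919900
step 5 [2.5y] zero: DF = P = 8719/10000 ≈ 0.871900
step 6 [3y] swap r/2=1685/54849: DF=(1 − 1685/54849·(0.991300+0.943400+0.926900+0.919900+0.871900))/(1+1685/54849) = 1663/2000 ≈ 0.831500
step 7 [3.5y] zero: DF = P = 7819/10000 ≈ 0.781900
step 8 [4y] zero: DF = P = 1497/2000 ≈ 0.748500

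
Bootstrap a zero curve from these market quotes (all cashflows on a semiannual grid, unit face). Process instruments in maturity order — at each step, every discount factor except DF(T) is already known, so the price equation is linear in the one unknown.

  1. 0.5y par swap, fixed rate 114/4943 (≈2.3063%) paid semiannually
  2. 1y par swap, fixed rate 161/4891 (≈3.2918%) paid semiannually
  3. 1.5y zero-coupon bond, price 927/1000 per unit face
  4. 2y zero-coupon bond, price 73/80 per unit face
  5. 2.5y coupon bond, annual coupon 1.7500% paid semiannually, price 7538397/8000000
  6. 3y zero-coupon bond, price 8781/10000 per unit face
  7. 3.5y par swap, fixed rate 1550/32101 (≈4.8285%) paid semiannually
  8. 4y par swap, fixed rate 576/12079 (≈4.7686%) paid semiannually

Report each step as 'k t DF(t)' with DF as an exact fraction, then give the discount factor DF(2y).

step 1 [0.5y] swap r/2=57/4943: DF=(1 − 57/4943·(0))/(1+57/4943) = 4943/5000 ≈ 0.988600
step 2 [1y] swap r/2=161/9782: DF=(1 − 161/9782·(0.988600))/(1+161/9782) = 4839/5000 ≈ 0.967800
step 3 [1.5y] zero: DF = P = 927/1000 ≈ 0.927000
step 4 [2y] zero: DF = P = 73/80 ≈ 0.912500
step 5 [2.5y] bond c/2=7/800: DF=(7538397/8000000 − 7/800·(0.988600+0.967800+0.927000+0.912500))/(1+7/800) = 2253/2500 ≈ 0.901200
step 6 [3y] zero: DF = P = 8781/10000 ≈ 0.878100
step 7 [3.5y] swap r/2=775/32101: DF=(1 − 775/32101·(0.988600+0.967800+0.927000+0.912500+0.901200+0.878100))/(1+775/32101) = 169/200 ≈ 0.845000
step 8 [4y] swap r/2=288/12079: DF=(1 − 288/12079·(0.988600+0.967800+0.927000+0.912500+0.901200+0.878100+0.845000))/(1+288/12079) = 517/625 ≈ 0.827200

1 1/2 4943/5000
2 1 4839/5000
3 3/2 927/1000
4 2 73/80
5 5/2 2253/2500
6 3 8781/10000
7 7/2 169/200
8 4 517/625
DF(2y) = 73/80 ≈ 0.912500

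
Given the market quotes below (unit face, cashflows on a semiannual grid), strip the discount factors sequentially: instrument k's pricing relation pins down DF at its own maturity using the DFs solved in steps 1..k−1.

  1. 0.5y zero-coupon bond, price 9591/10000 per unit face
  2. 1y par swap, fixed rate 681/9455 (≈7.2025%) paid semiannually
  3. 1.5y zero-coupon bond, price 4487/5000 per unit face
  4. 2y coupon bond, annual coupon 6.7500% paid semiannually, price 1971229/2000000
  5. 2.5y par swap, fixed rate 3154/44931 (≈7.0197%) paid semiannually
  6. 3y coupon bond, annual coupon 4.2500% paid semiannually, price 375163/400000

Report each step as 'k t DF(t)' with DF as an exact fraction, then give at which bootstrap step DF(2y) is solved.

1 1/2 9591/10000
2 1 9319/10000
3 3/2 4487/5000
4 2 539/625
5 5/2 8423/10000
6 3 8249/10000
DF(2y) is solved at step 4

step 1 [0.5y] zero: DF = P = 9591/10000 ≈ 0.959100
step 2 [1y] swap r/2=681/18910: DF=(1 − 681/18910·(0.959100))/(1+681/18910) = 9319/10000 ≈ 0.931900
step 3 [1.5y] zero: DF = P = 4487/5000 ≈ 0.897400
step 4 [2y] bond c/2=27/800: DF=(1971229/2000000 − 27/800·(0.959100+0.931900+0.897400))/(1+27/800) = 539/625 ≈ 0.862400
step 5 [2.5y] swap r/2=1577/44931: DF=(1 − 1577/44931·(0.959100+0.931900+0.897400+0.862400))/(1+1577/44931) = 8423/10000 ≈ 0.842300
step 6 [3y] bond c/2=17/800: DF=(375163/400000 − 17/800·(0.959100+0.931900+0.897400+0.862400+0.842300))/(1+17/800) = 8249/10000 ≈ 0.824900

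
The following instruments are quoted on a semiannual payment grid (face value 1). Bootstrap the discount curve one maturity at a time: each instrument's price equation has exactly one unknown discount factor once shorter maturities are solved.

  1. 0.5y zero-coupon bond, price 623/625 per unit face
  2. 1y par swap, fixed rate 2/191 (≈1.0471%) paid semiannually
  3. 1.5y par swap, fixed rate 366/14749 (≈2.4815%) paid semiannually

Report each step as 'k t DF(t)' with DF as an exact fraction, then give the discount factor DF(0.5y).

step 1 [0.5y] zero: DF = P = 623/625 ≈ 0.996800
step 2 [1y] swap r/2=1/191: DF=(1 − 1/191·(0.996800))/(1+1/191) = 1237/1250 ≈ 0.989600
step 3 [1.5y] swap r/2=183/14749: DF=(1 − 183/14749·(0.996800+0.989600))/(1+183/14749) = 4817/5000 ≈ 0.963400

1 1/2 623/625
2 1 1237/1250
3 3/2 4817/5000
DF(0.5y) = 623/625 ≈ 0.996800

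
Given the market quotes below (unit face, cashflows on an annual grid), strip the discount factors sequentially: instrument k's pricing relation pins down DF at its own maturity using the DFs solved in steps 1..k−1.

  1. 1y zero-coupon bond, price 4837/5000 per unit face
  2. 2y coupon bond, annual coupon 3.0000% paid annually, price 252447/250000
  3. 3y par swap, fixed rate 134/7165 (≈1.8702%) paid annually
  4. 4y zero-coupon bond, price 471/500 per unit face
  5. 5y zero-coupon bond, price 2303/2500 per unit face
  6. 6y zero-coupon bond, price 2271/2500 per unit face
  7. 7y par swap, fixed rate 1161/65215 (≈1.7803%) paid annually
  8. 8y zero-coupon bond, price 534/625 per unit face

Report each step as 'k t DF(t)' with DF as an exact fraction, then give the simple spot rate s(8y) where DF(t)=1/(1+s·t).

step 1 [1y] zero: DF = P = 4837/5000 ≈ 0.967400
step 2 [2y] bond c/1=3/100: DF=(252447/250000 − 3/100·(0.967400))/(1+3/100) = 4761/5000 ≈ 0.952200
step 3 [3y] swap r/1=134/7165: DF=(1 − 134/7165·(0.967400+0.952200))/(1+134/7165) = 1183/1250 ≈ 0.946400
step 4 [4y] zero: DF = P = 471/500 ≈ 0.942000
step 5 [5y] zero: DF = P = 2303/2500 ≈ 0.921200
step 6 [6y] zero: DF = P = 2271/2500 ≈ 0.908400
step 7 [7y] swap r/1=1161/65215: DF=(1 − 1161/65215·(0.967400+0.952200+0.946400+0.942000+0.921200+0.908400))/(1+1161/65215) = 8839/10000 ≈ 0.883900
step 8 [8y] zero: DF = P = 534/625 ≈ 0.854400

1 1 4837/5000
2 2 4761/5000
3 3 1183/1250
4 4 471/500
5 5 2303/2500
6 6 2271/2500
7 7 8839/10000
8 8 534/625
s(8y) = (1/(534/625) − 1)/(8) = 91/4272 ≈ 2.1301%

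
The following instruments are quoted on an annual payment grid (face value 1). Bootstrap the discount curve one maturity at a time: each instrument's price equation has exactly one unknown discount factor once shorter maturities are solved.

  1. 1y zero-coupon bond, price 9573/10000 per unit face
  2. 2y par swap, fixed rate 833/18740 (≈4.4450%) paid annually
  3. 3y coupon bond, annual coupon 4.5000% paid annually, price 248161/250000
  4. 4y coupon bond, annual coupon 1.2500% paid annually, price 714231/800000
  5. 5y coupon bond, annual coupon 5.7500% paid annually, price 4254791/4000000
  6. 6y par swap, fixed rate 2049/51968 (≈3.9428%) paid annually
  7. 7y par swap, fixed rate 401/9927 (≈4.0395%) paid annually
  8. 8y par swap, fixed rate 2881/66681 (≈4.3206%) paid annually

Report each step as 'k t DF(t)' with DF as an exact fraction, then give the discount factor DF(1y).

step 1 [1y] zero: DF = P = 9573/10000 ≈ 0.957300
step 2 [2y] swap r/1=833/18740: DF=(1 − 833/18740·(0.957300))/(1+833/18740) = 9167/10000 ≈ 0.916700
step 3 [3y] bond c/1=9/200: DF=(248161/250000 − 9/200·(0.957300+0.916700))/(1+9/200) = 2173/2500 ≈ 0.869200
step 4 [4y] bond c/1=1/80: DF=(714231/800000 − 1/80·(0.957300+0.916700+0.869200))/(1+1/80) = 8479/10000 ≈ 0.847900
step 5 [5y] bond c/1=23/400: DF=(4254791/4000000 − 23/400·(0.957300+0.916700+0.869200+0.847900))/(1+23/400) = 4053/5000 ≈ 0.810600
step 6 [6y] swap r/1=2049/51968: DF=(1 − 2049/51968·(0.957300+0.916700+0.869200+0.847900+0.810600))/(1+2049/51968) = 7951/10000 ≈ 0.795100
step 7 [7y] swap r/1=401/9927: DF=(1 − 401/9927·(0.957300+0.916700+0.869200+0.847900+0.810600+0.795100))/(1+401/9927) = 3797/5000 ≈ 0.759400
step 8 [8y] swap r/1=2881/66681: DF=(1 − 2881/66681·(0.957300+0.916700+0.869200+0.847900+0.810600+0.795100+0.759400))/(1+2881/66681) = 7119/10000 ≈ 0.711900

1 1 9573/10000
2 2 9167/10000
3 3 2173/2500
4 4 8479/10000
5 5 4053/5000
6 6 7951/10000
7 7 3797/5000
8 8 7119/10000
DF(1y) = 9573/10000 ≈ 0.957300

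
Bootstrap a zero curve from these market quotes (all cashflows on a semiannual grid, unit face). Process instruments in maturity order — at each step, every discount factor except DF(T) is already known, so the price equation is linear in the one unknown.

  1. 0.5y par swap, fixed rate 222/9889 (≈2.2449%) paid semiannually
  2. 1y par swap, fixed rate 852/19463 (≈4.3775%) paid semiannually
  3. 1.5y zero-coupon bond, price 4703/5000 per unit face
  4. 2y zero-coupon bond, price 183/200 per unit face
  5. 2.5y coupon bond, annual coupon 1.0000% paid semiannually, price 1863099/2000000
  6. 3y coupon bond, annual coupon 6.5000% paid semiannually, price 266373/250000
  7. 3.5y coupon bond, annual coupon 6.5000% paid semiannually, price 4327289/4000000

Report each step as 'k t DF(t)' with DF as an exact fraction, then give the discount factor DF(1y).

1 1/2 9889/10000
2 1 4787/5000
3 3/2 4703/5000
4 2 183/200
5 5/2 227/250
6 3 8837/10000
7 7/2 8717/10000
DF(1y) = 4787/5000 ≈ 0.957400

step 1 [0.5y] swap r/2=111/9889: DF=(1 − 111/9889·(0))/(1+111/9889) = 9889/10000 ≈ 0.988900
step 2 [1y] swap r/2=426/19463: DF=(1 − 426/19463·(0.988900))/(1+426/19463) = 4787/5000 ≈ 0.957400
step 3 [1.5y] zero: DF = P = 4703/5000 ≈ 0.940600
step 4 [2y] zero: DF = P = 183/200 ≈ 0.915000
step 5 [2.5y] bond c/2=1/200: DF=(1863099/2000000 − 1/200·(0.988900+0.957400+0.940600+0.915000))/(1+1/200) = 227/250 ≈ 0.908000
step 6 [3y] bond c/2=13/400: DF=(266373/250000 − 13/400·(0.988900+0.957400+0.940600+0.915000+0.908000))/(1+13/400) = 8837/10000 ≈ 0.883700
step 7 [3.5y] bond c/2=13/400: DF=(4327289/4000000 − 13/400·(0.988900+0.957400+0.940600+0.915000+0.908000+0.883700))/(1+13/400) = 8717/10000 ≈ 0.871700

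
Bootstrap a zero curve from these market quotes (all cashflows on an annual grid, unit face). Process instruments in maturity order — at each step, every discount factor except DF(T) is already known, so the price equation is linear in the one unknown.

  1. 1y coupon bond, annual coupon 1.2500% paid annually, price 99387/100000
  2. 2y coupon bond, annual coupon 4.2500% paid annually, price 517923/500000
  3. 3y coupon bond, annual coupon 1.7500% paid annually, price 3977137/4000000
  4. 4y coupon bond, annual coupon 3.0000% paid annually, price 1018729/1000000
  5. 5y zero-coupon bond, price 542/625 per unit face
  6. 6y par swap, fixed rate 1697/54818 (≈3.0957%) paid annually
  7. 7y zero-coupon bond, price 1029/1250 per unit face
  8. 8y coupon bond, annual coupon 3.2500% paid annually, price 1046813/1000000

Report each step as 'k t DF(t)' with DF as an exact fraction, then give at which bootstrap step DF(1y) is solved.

step 1 [1y] bond c/1=1/80: DF=(99387/100000 − 1/80·(0))/(1+1/80) = 1227/1250 ≈ 0.981600
step 2 [2y] bond c/1=17/400: DF=(517923/500000 − 17/400·(0.981600))/(1+17/400) = 596/625 ≈ 0.953600
step 3 [3y] bond c/1=7/400: DF=(3977137/4000000 − 7/400·(0.981600+0.953600))/(1+7/400) = 9439/10000 ≈ 0.943900
step 4 [4y] bond c/1=3/100: DF=(1018729/1000000 − 3/100·(0.981600+0.953600+0.943900))/(1+3/100) = 2263/2500 ≈ 0.905200
step 5 [5y] zero: DF = P = 542/625 ≈ 0.867200
step 6 [6y] swap r/1=1697/54818: DF=(1 − 1697/54818·(0.981600+0.953600+0.943900+0.905200+0.867200))/(1+1697/54818) = 8303/10000 ≈ 0.830300
step 7 [7y] zero: DF = P = 1029/1250 ≈ 0.823200
step 8 [8y] bond c/1=13/400: DF=(1046813/1000000 − 13/400·(0.981600+0.953600+0.943900+0.905200+0.867200+0.830300+0.823200))/(1+13/400) = 4077/5000 ≈ 0.815400

1 1 1227/1250
2 2 596/625
3 3 9439/10000
4 4 2263/2500
5 5 542/625
6 6 8303/10000
7 7 1029/1250
8 8 4077/5000
DF(1y) is solved at step 1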